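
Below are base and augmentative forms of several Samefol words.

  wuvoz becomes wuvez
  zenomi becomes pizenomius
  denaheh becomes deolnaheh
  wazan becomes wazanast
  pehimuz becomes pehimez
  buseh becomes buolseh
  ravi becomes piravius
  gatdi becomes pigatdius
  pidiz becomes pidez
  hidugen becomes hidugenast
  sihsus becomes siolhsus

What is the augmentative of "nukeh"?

nuolkeh

zenomi and pidiz both have last vowel 'i' yet inflect differently (pizenomius, pidez), so the last vowel is not what conditions the rule; the final letter is.
"nukeh" ends in -h. The stems ending in -h (denaheh → deolnaheh, buseh → buolseh) insert -ol- after the first vowel.
The other patterns: stems ending in -i add pi- … -us around the stem; stems ending in -z change the last vowel to 'e'; stems ending in -n add -ast.
So nukeh → nuolkeh.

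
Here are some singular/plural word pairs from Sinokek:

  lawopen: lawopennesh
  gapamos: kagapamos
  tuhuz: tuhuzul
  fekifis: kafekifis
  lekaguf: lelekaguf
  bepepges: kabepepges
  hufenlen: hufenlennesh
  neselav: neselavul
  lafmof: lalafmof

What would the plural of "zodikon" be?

lawopen and bepepges both have last vowel 'e' yet inflect differently (lawopennesh, kabepepges), so the last vowel is not what conditions the rule; the final letter is.
"zodikon" ends in -n. The stems ending in -n (lawopen → lawopennesh, hufenlen → hufenlennesh) double the final consonant and add -esh.
The other patterns: stems ending in -s add the prefix ka-; stems ending in -f repeat the first consonant+vowel as a prefix; stems ending in -v or -z add -ul.
So zodikon → zodikonnesh.

zodikonnesh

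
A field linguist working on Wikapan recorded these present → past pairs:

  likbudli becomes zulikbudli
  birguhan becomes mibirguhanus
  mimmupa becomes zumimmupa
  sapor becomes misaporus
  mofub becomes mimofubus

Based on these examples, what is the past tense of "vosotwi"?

mimmupa and birguhan both have last vowel 'a' yet inflect differently (zumimmupa, mibirguhanus), so the last vowel is not what conditions the rule; whether the stem ends in a vowel or a consonant is.
"vosotwi" ends in a vowel. The stems ending in a vowel (likbudli → zulikbudli, mimmupa → zumimmupa) add the prefix zu-.
So vosotwi → zuvosotwi.

zuvosotwi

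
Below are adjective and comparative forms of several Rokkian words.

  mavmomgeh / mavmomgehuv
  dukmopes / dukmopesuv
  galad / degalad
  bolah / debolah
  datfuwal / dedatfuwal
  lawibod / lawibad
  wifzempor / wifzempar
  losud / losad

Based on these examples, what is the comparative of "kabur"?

mavmomgeh and bolah both end in -h yet inflect differently (mavmomgehuv, debolah), so the final letter is not what conditions the rule; the last vowel is.
"kabur" has last vowel 'u'. The one such stem in the data (losud → losad) changes the last vowel to 'a' (as do lawibod, wifzempor), so the same rule applies.
So kabur → kabar.

kabar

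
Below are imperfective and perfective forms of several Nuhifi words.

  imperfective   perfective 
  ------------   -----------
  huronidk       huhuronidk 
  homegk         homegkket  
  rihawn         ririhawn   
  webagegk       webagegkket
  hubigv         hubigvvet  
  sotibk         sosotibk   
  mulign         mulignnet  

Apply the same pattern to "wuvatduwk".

"wuvatduwk" has second-to-last letter 'w'. The one such stem in the data (rihawn → ririhawn) repeats the first consonant+vowel as a prefix (as do sotibk, huronidk), so the same rule applies.
So wuvatduwk → wuwuvatduwk.

wuwuvatduwk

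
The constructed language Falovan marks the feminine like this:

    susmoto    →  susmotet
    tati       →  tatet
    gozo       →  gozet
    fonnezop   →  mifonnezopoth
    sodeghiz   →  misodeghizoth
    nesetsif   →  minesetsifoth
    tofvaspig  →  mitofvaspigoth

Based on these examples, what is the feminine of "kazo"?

kazet

susmoto and fonnezop both have last vowel 'o' yet inflect differently (susmotet, mifonnezopoth), so the last vowel is not what conditions the rule; whether the stem ends in a vowel or a consonant is.
"kazo" ends in a vowel. The stems ending in a vowel (susmoto → susmotet, tati → tatet, gozo → gozet) drop the final letter and add -et.
The other pattern: stems ending in a consonant add mi- … -oth around the stem.
So kazo → kazet.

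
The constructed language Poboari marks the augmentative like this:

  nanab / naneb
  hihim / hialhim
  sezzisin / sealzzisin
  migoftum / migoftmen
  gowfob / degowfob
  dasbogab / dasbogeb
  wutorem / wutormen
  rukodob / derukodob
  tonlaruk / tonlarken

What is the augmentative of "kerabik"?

kealrabik

nanab and rukodob both end in -b yet inflect differently (naneb, derukodob), so the final letter is not what conditions the rule; the last vowel is.
"kerabik" has last vowel 'i'. The stems whose last vowel is 'i' (sezzisin → sealzzisin, hihim → hialhim) insert -al- after the first vowel.
So kerabik → kealrabik.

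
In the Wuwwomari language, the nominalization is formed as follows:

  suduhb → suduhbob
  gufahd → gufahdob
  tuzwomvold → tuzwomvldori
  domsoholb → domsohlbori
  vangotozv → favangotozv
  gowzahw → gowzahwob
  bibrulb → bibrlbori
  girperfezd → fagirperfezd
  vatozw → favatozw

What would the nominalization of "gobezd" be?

fagobezd

gufahd and tuzwomvold both end in -d yet inflect differently (gufahdob, tuzwomvldori), so the final letter is not what conditions the rule; the second-to-last letter is.
"gobezd" has second-to-last letter 'z'. The stems whose second-to-last letter is 'z' (girperfezd → fagirperfezd, vatozw → favatozw, vangotozv → favangotozv) add the prefix fa-.
So gobezd → fagobezd.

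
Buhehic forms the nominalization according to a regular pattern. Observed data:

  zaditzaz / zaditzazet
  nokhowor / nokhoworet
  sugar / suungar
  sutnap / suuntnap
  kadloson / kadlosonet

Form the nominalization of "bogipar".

bogiparet

sugar and nokhowor both end in -r yet inflect differently (suungar, nokhoworet), so the final letter is not what conditions the rule; the number of vowels is.
"bogipar" has 3 vowels. The stems with 3 vowels (kadloson → kadlosonet, nokhowor → nokhoworet, zaditzaz → zaditzazet) add -et.
So bogipar → bogiparet.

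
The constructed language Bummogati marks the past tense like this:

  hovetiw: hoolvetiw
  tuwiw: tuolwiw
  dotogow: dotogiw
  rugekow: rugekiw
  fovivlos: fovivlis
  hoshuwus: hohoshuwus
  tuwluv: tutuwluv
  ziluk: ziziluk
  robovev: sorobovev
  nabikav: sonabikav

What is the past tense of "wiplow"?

hovetiw and dotogow both end in -w yet inflect differently (hoolvetiw, dotogiw), so the final letter is not what conditions the rule; the last vowel is.
"wiplow" has last vowel 'o'. The stems whose last vowel is 'o' (dotogow → dotogiw, rugekow → rugekiw, fovivlos → fovivlis) change the last vowel to 'i'.
So wiplow → wipliw.

wipliw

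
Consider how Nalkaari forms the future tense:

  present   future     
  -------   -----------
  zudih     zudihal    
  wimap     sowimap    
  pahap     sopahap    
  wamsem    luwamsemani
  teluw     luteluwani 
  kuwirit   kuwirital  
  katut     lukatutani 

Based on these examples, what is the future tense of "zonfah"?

sozonfah

"zonfah" has last vowel 'a'. The stems whose last vowel is 'a' (wimap → sowimap, pahap → sopahap) add the prefix so-.
So zonfah → sozonfah.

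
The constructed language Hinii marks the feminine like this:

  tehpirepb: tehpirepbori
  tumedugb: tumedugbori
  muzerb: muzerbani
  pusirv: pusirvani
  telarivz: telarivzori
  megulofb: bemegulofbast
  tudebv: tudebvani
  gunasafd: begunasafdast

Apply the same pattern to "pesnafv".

bepesnafvast

"pesnafv" has second-to-last letter 'f'. The stems whose second-to-last letter is 'f' (gunasafd → begunasafdast, megulofb → bemegulofbast) add be- … -ast around the stem.
So pesnafv → bepesnafvast.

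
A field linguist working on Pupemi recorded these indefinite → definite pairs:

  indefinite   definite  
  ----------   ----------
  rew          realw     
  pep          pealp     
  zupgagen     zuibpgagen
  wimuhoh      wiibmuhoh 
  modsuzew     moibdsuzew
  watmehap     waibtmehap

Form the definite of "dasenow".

rew and modsuzew both end in -w yet inflect differently (realw, moibdsuzew), so the final letter is not what conditions the rule; the number of vowels is.
"dasenow" has 3 vowels. The stems with 3 vowels (zupgagen → zuibpgagen, wimuhoh → wiibmuhoh, modsuzew → moibdsuzew) insert -ib- after the first vowel.
So dasenow → daibsenow.

daibsenow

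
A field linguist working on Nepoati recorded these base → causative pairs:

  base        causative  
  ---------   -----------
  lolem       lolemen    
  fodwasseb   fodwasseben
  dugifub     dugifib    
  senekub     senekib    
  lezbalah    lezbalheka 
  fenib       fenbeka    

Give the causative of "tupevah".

tupevheka

"tupevah" has last vowel 'a'. The one such stem in the data (lezbalah → lezbalheka) deletes the last vowel and adds -eka (as does fenib), so the same rule applies.
So tupevah → tupevheka.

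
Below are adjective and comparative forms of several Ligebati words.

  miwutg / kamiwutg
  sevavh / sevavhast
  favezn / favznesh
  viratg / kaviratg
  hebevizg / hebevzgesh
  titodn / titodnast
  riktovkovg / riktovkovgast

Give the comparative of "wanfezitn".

kawanfezitn

hebevizg and miwutg both end in -g yet inflect differently (hebevzgesh, kamiwutg), so the final letter is not what conditions the rule; the second-to-last letter is.
"wanfezitn" has second-to-last letter 't'. The stems whose second-to-last letter is 't' (miwutg → kamiwutg, viratg → kaviratg) add the prefix ka-.
So wanfezitn → kawanfezitn.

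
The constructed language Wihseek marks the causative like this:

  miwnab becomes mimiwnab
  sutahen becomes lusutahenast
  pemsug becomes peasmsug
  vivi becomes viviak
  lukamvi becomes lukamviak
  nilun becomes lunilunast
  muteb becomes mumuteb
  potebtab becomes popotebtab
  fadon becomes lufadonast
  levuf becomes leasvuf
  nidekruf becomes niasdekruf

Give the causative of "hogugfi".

sutahen and muteb both have last vowel 'e' yet inflect differently (lusutahenast, mumuteb), so the last vowel is not what conditions the rule; the final letter is.
"hogugfi" ends in -i. The stems ending in -i (lukamvi → lukamviak, vivi → viviak) add -ak.
The other patterns: stems ending in -n add lu- … -ast around the stem; stems ending in -b repeat the first consonant+vowel as a prefix; stems ending in -f or -g insert -as- after the first vowel.
So hogugfi → hogugfiak.

hogugfiak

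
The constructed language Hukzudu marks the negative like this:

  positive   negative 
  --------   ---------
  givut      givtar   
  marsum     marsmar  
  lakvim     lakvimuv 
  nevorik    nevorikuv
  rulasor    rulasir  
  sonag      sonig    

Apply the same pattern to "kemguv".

kemgvar

marsum and lakvim both end in -m yet inflect differently (marsmar, lakvimuv), so the final letter is not what conditions the rule; the last vowel is.
"kemguv" has last vowel 'u'. The stems whose last vowel is 'u' (givut → givtar, marsum → marsmar) delete the last vowel and add -ar.
So kemguv → kemgvar.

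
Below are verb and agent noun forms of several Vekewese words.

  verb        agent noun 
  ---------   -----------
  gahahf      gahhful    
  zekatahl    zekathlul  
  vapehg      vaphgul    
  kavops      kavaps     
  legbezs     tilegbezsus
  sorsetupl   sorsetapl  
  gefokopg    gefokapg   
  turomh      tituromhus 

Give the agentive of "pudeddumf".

zekatahl and sorsetupl both end in -l yet inflect differently (zekathlul, sorsetapl), so the final letter is not what conditions the rule; the second-to-last letter is.
"pudeddumf" has second-to-last letter 'm'. The one such stem in the data (turomh → tituromhus) adds ti- … -us around the stem, so the same rule applies.
So pudeddumf → tipudeddumfus.

tipudeddumfus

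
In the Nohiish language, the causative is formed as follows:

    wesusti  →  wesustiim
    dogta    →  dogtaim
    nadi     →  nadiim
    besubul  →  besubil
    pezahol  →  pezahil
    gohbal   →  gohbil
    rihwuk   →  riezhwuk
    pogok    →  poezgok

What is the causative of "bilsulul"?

dogta and gohbal both have last vowel 'a' yet inflect differently (dogtaim, gohbil), so the last vowel is not what conditions the rule; the final letter is.
"bilsulul" ends in -l. The stems ending in -l (besubul → besubil, pezahol → pezahil, gohbal → gohbil) change the last vowel to 'i'.
The other patterns: stems ending in -a or -i add -im; stems ending in -k insert -ez- after the first vowel.
So bilsulul → bilsulil.

bilsulil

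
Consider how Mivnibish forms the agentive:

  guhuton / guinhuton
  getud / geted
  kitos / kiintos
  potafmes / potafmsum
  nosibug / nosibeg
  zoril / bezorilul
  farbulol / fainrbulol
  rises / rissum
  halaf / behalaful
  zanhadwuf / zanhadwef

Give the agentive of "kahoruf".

kahoref

zoril and farbulol both end in -l yet inflect differently (bezorilul, fainrbulol), so the final letter is not what conditions the rule; the last vowel is.
"kahoruf" has last vowel 'u'. The stems whose last vowel is 'u' (nosibug → nosibeg, getud → geted, zanhadwuf → zanhadwef) change the last vowel to 'e'.
The other patterns: stems whose last vowel is 'a' or 'i' add be- … -ul around the stem; stems whose last vowel is 'o' insert -in- after the first vowel; stems whose last vowel is 'e' delete the last vowel and add -um.
So kahoruf → kahoref.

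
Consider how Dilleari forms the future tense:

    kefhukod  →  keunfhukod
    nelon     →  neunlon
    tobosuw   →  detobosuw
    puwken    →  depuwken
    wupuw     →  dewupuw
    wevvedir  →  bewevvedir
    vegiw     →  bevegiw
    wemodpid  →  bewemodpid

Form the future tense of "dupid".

bedupid

"dupid" has last vowel 'i'. The stems whose last vowel is 'i' (wevvedir → bewevvedir, vegiw → bevegiw, wemodpid → bewemodpid) add the prefix be-.
The other patterns: stems whose last vowel is 'o' insert -un- after the first vowel; stems whose last vowel is 'e' or 'u' add the prefix de-.
So dupid → bedupid.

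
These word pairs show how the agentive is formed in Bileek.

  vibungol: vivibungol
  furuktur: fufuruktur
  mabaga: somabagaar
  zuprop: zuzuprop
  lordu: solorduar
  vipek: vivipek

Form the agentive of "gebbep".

furuktur and lordu both have last vowel 'u' yet inflect differently (fufuruktur, solorduar), so the last vowel is not what conditions the rule; whether the stem ends in a vowel or a consonant is.
"gebbep" ends in a consonant. The stems ending in a consonant (vibungol → vivibungol, furuktur → fufuruktur, vipek → vivipek) repeat the first consonant+vowel as a prefix.
The other pattern: stems ending in a vowel add so- … -ar around the stem.
So gebbep → gegebbep.

gegebbep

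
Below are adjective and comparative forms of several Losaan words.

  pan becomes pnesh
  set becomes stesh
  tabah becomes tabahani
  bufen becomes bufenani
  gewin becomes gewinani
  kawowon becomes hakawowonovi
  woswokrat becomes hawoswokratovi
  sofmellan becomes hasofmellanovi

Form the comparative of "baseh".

pan and bufen both end in -n yet inflect differently (pnesh, bufenani), so the final letter is not what conditions the rule; the number of vowels is.
"baseh" has 2 vowels. The stems with 2 vowels (tabah → tabahani, bufen → bufenani, gewin → gewinani) add -ani.
The other patterns: stems with 1 vowel delete the last vowel and add -esh; stems with 3 vowels add ha- … -ovi around the stem.
So baseh → basehani.

basehani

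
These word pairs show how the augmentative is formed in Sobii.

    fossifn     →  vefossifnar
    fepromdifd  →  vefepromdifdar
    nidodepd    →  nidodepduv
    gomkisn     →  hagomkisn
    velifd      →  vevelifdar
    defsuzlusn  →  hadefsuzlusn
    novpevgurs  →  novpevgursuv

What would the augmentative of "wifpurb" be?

wifpurbuv

fossifn and defsuzlusn both end in -n yet inflect differently (vefossifnar, hadefsuzlusn), so the final letter is not what conditions the rule; the second-to-last letter is.
"wifpurb" has second-to-last letter 'r'. The one such stem in the data (novpevgurs → novpevgursuv) adds -uv, so the same rule applies.
So wifpurb → wifpurbuv.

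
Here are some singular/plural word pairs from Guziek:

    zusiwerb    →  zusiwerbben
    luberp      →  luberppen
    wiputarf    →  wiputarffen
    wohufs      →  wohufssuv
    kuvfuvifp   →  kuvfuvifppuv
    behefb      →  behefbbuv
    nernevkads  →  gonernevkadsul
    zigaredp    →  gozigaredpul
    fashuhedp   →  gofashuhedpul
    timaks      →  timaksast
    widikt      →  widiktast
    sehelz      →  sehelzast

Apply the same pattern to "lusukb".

"lusukb" has second-to-last letter 'k'. The stems whose second-to-last letter is 'k' (timaks → timaksast, widikt → widiktast) add -ast.
The other patterns: stems whose second-to-last letter is 'r' double the final consonant and add -en; stems whose second-to-last letter is 'f' double the final consonant and add -uv; stems whose second-to-last letter is 'd' add go- … -ul around the stem.
So lusukb → lusukbast.

lusukbast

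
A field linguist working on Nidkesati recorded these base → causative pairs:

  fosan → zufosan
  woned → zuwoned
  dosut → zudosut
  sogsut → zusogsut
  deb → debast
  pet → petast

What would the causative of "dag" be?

dagast

"dag" has 1 vowel. The stems with 1 vowel (deb → debast, pet → petast) add -ast.
So dag → dagast.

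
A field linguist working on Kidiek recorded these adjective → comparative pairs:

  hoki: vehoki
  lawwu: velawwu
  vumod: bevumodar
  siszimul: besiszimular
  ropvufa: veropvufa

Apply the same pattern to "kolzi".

vekolzi

siszimul and lawwu both have last vowel 'u' yet inflect differently (besiszimular, velawwu), so the last vowel is not what conditions the rule; whether the stem ends in a vowel or a consonant is.
"kolzi" ends in a vowel. The stems ending in a vowel (lawwu → velawwu, hoki → vehoki, ropvufa → veropvufa) add the prefix ve-.
The other pattern: stems ending in a consonant add be- … -ar around the stem.
So kolzi → vekolzi.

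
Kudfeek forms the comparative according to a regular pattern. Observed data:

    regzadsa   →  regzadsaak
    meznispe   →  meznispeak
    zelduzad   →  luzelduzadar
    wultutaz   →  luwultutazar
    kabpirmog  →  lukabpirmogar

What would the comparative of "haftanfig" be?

luhaftanfigar

regzadsa and zelduzad both have last vowel 'a' yet inflect differently (regzadsaak, luzelduzadar), so the last vowel is not what conditions the rule; whether the stem ends in a vowel or a consonant is.
"haftanfig" ends in a consonant. The stems ending in a consonant (zelduzad → luzelduzadar, wultutaz → luwultutazar, kabpirmog → lukabpirmogar) add lu- … -ar around the stem.
So haftanfig → luhaftanfigar.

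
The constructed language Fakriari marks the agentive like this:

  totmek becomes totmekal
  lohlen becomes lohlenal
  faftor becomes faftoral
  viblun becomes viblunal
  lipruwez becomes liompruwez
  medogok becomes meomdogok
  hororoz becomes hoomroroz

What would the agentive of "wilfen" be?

totmek and medogok both end in -k yet inflect differently (totmekal, meomdogok), so the final letter is not what conditions the rule; the number of vowels is.
"wilfen" has 2 vowels. The stems with 2 vowels (totmek → totmekal, lohlen → lohlenal, faftor → faftoral) add -al.
The other pattern: stems with 3 vowels insert -om- after the first vowel.
So wilfen → wilfenal.

wilfenal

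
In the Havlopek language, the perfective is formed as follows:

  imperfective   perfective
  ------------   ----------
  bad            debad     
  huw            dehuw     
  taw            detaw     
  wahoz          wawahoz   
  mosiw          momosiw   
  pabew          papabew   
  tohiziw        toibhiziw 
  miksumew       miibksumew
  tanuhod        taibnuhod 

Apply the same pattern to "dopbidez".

doibpbidez

huw and mosiw both end in -w yet inflect differently (dehuw, momosiw), so the final letter is not what conditions the rule; the number of vowels is.
"dopbidez" has 3 vowels. The stems with 3 vowels (tohiziw → toibhiziw, miksumew → miibksumew, tanuhod → taibnuhod) insert -ib- after the first vowel.
The other patterns: stems with 1 vowel add the prefix de-; stems with 2 vowels repeat the first consonant+vowel as a prefix.
So dopbidez → doibpbidez.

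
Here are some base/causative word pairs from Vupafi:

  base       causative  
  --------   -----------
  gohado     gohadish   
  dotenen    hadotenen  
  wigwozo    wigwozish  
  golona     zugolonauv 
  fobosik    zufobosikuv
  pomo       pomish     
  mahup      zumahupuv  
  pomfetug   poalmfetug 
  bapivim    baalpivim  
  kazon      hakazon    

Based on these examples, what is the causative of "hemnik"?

kazon and pomo both have last vowel 'o' yet inflect differently (hakazon, pomish), so the last vowel is not what conditions the rule; the final letter is.
"hemnik" ends in -k. The one such stem in the data (fobosik → zufobosikuv) adds zu- … -uv around the stem, so the same rule applies.
So hemnik → zuhemnikuv.

zuhemnikuv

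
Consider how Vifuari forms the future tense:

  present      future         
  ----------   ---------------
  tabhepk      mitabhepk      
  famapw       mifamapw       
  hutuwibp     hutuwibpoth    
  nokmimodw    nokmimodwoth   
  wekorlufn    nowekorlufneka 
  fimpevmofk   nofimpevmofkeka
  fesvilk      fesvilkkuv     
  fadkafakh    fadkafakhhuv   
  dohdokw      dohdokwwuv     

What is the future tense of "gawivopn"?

"gawivopn" has second-to-last letter 'p'. The stems whose second-to-last letter is 'p' (tabhepk → mitabhepk, famapw → mifamapw) add the prefix mi-.
So gawivopn → migawivopn.

migawivopn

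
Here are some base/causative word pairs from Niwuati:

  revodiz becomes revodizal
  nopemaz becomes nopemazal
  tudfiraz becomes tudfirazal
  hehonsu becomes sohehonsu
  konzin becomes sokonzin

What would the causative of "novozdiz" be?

"novozdiz" ends in -z. The stems ending in -z (revodiz → revodizal, nopemaz → nopemazal, tudfiraz → tudfirazal) add -al.
So novozdiz → novozdizal.

novozdizal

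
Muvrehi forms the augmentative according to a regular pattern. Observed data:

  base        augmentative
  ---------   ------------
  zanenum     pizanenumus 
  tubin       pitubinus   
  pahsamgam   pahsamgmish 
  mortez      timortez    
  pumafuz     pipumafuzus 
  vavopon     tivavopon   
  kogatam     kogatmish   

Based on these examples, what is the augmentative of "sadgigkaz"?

"sadgigkaz" has last vowel 'a'. The stems whose last vowel is 'a' (kogatam → kogatmish, pahsamgam → pahsamgmish) delete the last vowel and add -ish.
So sadgigkaz → sadgigkzish.

sadgigkzish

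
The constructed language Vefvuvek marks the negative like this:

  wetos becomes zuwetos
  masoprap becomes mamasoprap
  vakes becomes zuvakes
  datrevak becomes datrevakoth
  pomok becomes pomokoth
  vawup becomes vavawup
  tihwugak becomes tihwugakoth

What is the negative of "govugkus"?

zugovugkus

masoprap and tihwugak both have last vowel 'a' yet inflect differently (mamasoprap, tihwugakoth), so the last vowel is not what conditions the rule; the final letter is.
"govugkus" ends in -s. The stems ending in -s (wetos → zuwetos, vakes → zuvakes) add the prefix zu-.
So govugkus → zugovugkus.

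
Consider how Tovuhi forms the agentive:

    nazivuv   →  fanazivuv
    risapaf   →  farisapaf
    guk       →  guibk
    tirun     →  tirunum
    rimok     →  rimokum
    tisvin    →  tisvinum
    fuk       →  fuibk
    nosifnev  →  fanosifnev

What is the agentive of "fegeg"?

fegegum

"fegeg" has 2 vowels. The stems with 2 vowels (tisvin → tisvinum, tirun → tirunum, rimok → rimokum) add -um.
The other patterns: stems with 1 vowel insert -ib- after the first vowel; stems with 3 vowels add the prefix fa-.
So fegeg → fegegum.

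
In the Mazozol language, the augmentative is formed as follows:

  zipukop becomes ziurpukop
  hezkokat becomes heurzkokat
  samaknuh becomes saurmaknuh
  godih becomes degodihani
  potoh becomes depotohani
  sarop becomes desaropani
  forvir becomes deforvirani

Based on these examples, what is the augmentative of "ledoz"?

"ledoz" has 2 vowels. The stems with 2 vowels (godih → degodihani, potoh → depotohani, sarop → desaropani) add de- … -ani around the stem.
The other pattern: stems with 3 vowels insert -ur- after the first vowel.
So ledoz → deledozani.

deledozani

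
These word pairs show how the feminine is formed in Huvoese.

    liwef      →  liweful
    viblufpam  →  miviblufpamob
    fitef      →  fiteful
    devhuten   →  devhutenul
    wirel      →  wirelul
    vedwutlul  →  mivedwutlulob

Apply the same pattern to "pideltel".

wirel and vedwutlul both end in -l yet inflect differently (wirelul, mivedwutlulob), so the final letter is not what conditions the rule; the last vowel is.
"pideltel" has last vowel 'e'. The stems whose last vowel is 'e' (fitef → fiteful, devhuten → devhutenul, wirel → wirelul) add -ul.
The other pattern: stems whose last vowel is 'a' or 'u' add mi- … -ob around the stem.
So pideltel → pideltelul.

pideltelul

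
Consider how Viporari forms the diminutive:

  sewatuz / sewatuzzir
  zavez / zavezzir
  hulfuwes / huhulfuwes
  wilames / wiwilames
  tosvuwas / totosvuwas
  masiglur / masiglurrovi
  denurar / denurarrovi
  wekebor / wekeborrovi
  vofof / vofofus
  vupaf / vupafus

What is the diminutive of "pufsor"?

pufsorrovi

zavez and hulfuwes both have last vowel 'e' yet inflect differently (zavezzir, huhulfuwes), so the last vowel is not what conditions the rule; the final letter is.
"pufsor" ends in -r. The stems ending in -r (masiglur → masiglurrovi, denurar → denurarrovi, wekebor → wekeborrovi) double the final consonant and add -ovi.
So pufsor → pufsorrovi.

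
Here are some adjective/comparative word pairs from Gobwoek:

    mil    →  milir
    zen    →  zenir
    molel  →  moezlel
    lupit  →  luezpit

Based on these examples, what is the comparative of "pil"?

pilir

mil and molel both end in -l yet inflect differently (milir, moezlel), so the final letter is not what conditions the rule; the number of vowels is.
"pil" has 1 vowel. The stems with 1 vowel (zen → zenir, mil → milir) add -ir.
So pil → pilir.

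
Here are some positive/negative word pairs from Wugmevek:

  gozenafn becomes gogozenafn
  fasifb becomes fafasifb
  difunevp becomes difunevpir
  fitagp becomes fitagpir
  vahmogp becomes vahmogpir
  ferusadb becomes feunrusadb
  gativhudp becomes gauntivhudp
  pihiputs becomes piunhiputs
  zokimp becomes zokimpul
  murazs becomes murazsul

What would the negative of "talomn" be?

fasifb and ferusadb both end in -b yet inflect differently (fafasifb, feunrusadb), so the final letter is not what conditions the rule; the second-to-last letter is.
"talomn" has second-to-last letter 'm'. The one such stem in the data (zokimp → zokimpul) adds -ul, so the same rule applies.
The other patterns: stems whose second-to-last letter is 'f' repeat the first consonant+vowel as a prefix; stems whose second-to-last letter is 'g' or 'v' add -ir; stems whose second-to-last letter is 'd' or 't' insert -un- after the first vowel.
So talomn → talomnul.

talomnul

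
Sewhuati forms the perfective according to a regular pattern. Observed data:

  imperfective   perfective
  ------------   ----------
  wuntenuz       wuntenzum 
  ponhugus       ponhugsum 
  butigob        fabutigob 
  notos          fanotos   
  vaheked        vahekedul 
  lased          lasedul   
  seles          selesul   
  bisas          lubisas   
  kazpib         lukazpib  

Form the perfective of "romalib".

"romalib" has last vowel 'i'. The one such stem in the data (kazpib → lukazpib) adds the prefix lu-, so the same rule applies.
The other patterns: stems whose last vowel is 'u' delete the last vowel and add -um; stems whose last vowel is 'o' add the prefix fa-; stems whose last vowel is 'e' add -ul.
So romalib → luromalib.

luromalib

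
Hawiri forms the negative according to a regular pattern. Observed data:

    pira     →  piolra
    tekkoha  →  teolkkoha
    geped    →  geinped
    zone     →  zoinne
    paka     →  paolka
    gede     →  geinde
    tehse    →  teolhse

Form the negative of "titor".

tioltor

tehse and gede both end in -e yet inflect differently (teolhse, geinde), so the final letter is not what conditions the rule; the first letter is.
"titor" begins with t-. The stems beginning with t- (tekkoha → teolkkoha, tehse → teolhse) insert -ol- after the first vowel.
The other pattern: stems beginning with g- or z- insert -in- after the first vowel.
So titor → tioltor.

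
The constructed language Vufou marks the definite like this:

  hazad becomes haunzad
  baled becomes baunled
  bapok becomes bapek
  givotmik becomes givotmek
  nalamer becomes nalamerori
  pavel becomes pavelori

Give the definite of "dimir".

dimirori

"dimir" ends in -r. The one such stem in the data (nalamer → nalamerori) adds -ori, so the same rule applies.
So dimir → dimirori.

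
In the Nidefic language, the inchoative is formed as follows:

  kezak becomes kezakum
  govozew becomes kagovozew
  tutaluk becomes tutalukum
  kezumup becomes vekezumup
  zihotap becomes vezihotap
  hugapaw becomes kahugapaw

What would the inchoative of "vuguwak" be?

hugapaw and kezak both have last vowel 'a' yet inflect differently (kahugapaw, kezakum), so the last vowel is not what conditions the rule; the final letter is.
"vuguwak" ends in -k. The stems ending in -k (kezak → kezakum, tutaluk → tutalukum) add -um.
The other patterns: stems ending in -w add the prefix ka-; stems ending in -p add the prefix ve-.
So vuguwak → vuguwakum.

vuguwakum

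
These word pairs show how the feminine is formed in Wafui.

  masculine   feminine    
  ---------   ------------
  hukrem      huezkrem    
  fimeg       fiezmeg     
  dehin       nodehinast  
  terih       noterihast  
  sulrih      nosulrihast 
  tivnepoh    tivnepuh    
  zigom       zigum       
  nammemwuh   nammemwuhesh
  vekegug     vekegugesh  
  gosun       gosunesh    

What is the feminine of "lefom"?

terih and tivnepoh both end in -h yet inflect differently (noterihast, tivnepuh), so the final letter is not what conditions the rule; the last vowel is.
"lefom" has last vowel 'o'. The stems whose last vowel is 'o' (tivnepoh → tivnepuh, zigom → zigum) change the last vowel to 'u'.
The other patterns: stems whose last vowel is 'e' insert -ez- after the first vowel; stems whose last vowel is 'i' add no- … -ast around the stem; stems whose last vowel is 'u' add -esh.
So lefom → lefum.

lefum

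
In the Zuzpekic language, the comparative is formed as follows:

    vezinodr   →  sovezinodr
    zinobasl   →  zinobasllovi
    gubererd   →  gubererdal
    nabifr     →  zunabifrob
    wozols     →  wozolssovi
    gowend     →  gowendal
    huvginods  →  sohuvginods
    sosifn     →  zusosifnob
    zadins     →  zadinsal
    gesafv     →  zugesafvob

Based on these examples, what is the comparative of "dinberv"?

huvginods and wozols both end in -s yet inflect differently (sohuvginods, wozolssovi), so the final letter is not what conditions the rule; the second-to-last letter is.
"dinberv" has second-to-last letter 'r'. The one such stem in the data (gubererd → gubererdal) adds -al, so the same rule applies.
The other patterns: stems whose second-to-last letter is 'd' add the prefix so-; stems whose second-to-last letter is 'l' or 's' double the final consonant and add -ovi; stems whose second-to-last letter is 'f' add zu- … -ob around the stem.
So dinberv → dinberval.

dinberval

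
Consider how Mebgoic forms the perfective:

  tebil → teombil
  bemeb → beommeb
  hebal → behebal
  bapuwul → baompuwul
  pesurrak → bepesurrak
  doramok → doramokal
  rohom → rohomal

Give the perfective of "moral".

bemoral

doramok and pesurrak both end in -k yet inflect differently (doramokal, bepesurrak), so the final letter is not what conditions the rule; the last vowel is.
"moral" has last vowel 'a'. The stems whose last vowel is 'a' (hebal → behebal, pesurrak → bepesurrak) add the prefix be-.
The other patterns: stems whose last vowel is 'o' add -al; stems whose last vowel is 'e', 'i' or 'u' insert -om- after the first vowel.
So moral → bemoral.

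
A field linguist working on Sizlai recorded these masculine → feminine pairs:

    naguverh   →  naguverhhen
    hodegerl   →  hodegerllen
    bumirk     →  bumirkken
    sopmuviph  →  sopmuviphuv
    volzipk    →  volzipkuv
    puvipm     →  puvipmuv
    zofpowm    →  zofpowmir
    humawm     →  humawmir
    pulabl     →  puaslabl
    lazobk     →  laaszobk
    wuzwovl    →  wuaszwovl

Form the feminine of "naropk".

naropkuv

"naropk" has second-to-last letter 'p'. The stems whose second-to-last letter is 'p' (sopmuviph → sopmuviphuv, volzipk → volzipkuv, puvipm → puvipmuv) add -uv.
The other patterns: stems whose second-to-last letter is 'r' double the final consonant and add -en; stems whose second-to-last letter is 'w' add -ir; stems whose second-to-last letter is 'b' or 'v' insert -as- after the first vowel.
So naropk → naropkuv.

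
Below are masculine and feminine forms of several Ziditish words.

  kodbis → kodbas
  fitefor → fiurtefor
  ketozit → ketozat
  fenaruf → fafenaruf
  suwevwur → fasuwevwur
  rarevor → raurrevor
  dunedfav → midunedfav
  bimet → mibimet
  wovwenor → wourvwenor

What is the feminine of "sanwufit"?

sanwufat

"sanwufit" has last vowel 'i'. The stems whose last vowel is 'i' (ketozit → ketozat, kodbis → kodbas) change the last vowel to 'a'.
So sanwufit → sanwufat.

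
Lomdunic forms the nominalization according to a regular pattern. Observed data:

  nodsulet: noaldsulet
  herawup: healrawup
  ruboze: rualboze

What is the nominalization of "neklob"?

nealklob

Every pair shown (nodsulet → noaldsulet, herawup → healrawup, ruboze → rualboze) follows the same rule: insert -al- after the first vowel.
So neklob → nealklob.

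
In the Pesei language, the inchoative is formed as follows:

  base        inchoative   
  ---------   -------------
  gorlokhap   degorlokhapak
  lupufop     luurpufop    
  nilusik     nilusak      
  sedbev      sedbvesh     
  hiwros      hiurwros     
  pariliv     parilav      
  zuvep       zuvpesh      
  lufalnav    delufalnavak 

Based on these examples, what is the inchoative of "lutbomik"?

lutbomak

lufalnav and pariliv both end in -v yet inflect differently (delufalnavak, parilav), so the final letter is not what conditions the rule; the last vowel is.
"lutbomik" has last vowel 'i'. The stems whose last vowel is 'i' (pariliv → parilav, nilusik → nilusak) change the last vowel to 'a'.
The other patterns: stems whose last vowel is 'a' add de- … -ak around the stem; stems whose last vowel is 'o' insert -ur- after the first vowel; stems whose last vowel is 'e' delete the last vowel and add -esh.
So lutbomik → lutbomak.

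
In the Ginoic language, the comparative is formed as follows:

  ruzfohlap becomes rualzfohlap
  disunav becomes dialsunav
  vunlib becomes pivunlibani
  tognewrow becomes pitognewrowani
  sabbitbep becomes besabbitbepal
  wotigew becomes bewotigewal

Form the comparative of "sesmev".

besesmeval

ruzfohlap and sabbitbep both end in -p yet inflect differently (rualzfohlap, besabbitbepal), so the final letter is not what conditions the rule; the last vowel is.
"sesmev" has last vowel 'e'. The stems whose last vowel is 'e' (sabbitbep → besabbitbepal, wotigew → bewotigewal) add be- … -al around the stem.
So sesmev → besesmeval.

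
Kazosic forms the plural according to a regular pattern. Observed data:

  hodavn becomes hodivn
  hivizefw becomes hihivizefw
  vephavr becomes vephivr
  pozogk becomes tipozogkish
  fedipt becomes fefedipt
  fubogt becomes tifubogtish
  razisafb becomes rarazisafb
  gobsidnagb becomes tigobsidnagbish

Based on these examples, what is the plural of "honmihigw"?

tihonmihigwish

gobsidnagb and razisafb both end in -b yet inflect differently (tigobsidnagbish, rarazisafb), so the final letter is not what conditions the rule; the second-to-last letter is.
"honmihigw" has second-to-last letter 'g'. The stems whose second-to-last letter is 'g' (gobsidnagb → tigobsidnagbish, fubogt → tifubogtish, pozogk → tipozogkish) add ti- … -ish around the stem.
So honmihigw → tihonmihigwish.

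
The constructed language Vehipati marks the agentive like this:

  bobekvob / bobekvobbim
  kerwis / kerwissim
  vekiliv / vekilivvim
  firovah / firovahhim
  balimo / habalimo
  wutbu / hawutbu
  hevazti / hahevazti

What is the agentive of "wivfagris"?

wivfagrissim

bobekvob and balimo both have last vowel 'o' yet inflect differently (bobekvobbim, habalimo), so the last vowel is not what conditions the rule; whether the stem ends in a vowel or a consonant is.
"wivfagris" ends in a consonant. The stems ending in a consonant (bobekvob → bobekvobbim, kerwis → kerwissim, vekiliv → vekilivvim) double the final consonant and add -im.
The other pattern: stems ending in a vowel add the prefix ha-.
So wivfagris → wivfagrissim.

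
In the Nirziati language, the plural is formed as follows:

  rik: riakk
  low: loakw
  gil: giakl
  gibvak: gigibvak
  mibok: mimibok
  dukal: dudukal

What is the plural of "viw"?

viakw

gil and dukal both end in -l yet inflect differently (giakl, dudukal), so the final letter is not what conditions the rule; the number of vowels is.
"viw" has 1 vowel. The stems with 1 vowel (rik → riakk, low → loakw, gil → giakl) insert -ak- after the first vowel.
So viw → viakw.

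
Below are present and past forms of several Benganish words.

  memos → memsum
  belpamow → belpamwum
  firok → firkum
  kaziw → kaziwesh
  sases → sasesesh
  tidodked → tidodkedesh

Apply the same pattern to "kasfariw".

"kasfariw" has last vowel 'i'. The one such stem in the data (kaziw → kaziwesh) adds -esh, so the same rule applies.
So kasfariw → kasfariwesh.

kasfariwesh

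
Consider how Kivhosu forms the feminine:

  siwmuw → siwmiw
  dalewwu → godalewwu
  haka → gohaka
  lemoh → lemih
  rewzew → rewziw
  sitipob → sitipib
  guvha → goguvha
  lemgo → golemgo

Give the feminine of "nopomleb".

sitipob and lemgo both have last vowel 'o' yet inflect differently (sitipib, golemgo), so the last vowel is not what conditions the rule; whether the stem ends in a vowel or a consonant is.
"nopomleb" ends in a consonant. The stems ending in a consonant (rewzew → rewziw, siwmuw → siwmiw, sitipob → sitipib) change the last vowel to 'i'.
So nopomleb → nopomlib.

nopomlib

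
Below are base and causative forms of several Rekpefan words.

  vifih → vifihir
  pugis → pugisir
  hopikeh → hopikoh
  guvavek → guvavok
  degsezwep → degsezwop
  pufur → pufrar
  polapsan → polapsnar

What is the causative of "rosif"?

vifih and hopikeh both end in -h yet inflect differently (vifihir, hopikoh), so the final letter is not what conditions the rule; the last vowel is.
"rosif" has last vowel 'i'. The stems whose last vowel is 'i' (vifih → vifihir, pugis → pugisir) add -ir.
The other patterns: stems whose last vowel is 'e' change the last vowel to 'o'; stems whose last vowel is 'a' or 'u' delete the last vowel and add -ar.
So rosif → rosifir.

rosifir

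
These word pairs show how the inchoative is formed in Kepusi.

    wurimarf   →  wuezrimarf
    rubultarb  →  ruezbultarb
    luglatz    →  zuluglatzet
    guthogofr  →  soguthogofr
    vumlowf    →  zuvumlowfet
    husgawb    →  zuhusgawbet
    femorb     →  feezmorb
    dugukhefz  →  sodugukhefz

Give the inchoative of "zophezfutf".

zuzophezfutfet

femorb and husgawb both end in -b yet inflect differently (feezmorb, zuhusgawbet), so the final letter is not what conditions the rule; the second-to-last letter is.
"zophezfutf" has second-to-last letter 't'. The one such stem in the data (luglatz → zuluglatzet) adds zu- … -et around the stem, so the same rule applies.
So zophezfutf → zuzophezfutfet.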